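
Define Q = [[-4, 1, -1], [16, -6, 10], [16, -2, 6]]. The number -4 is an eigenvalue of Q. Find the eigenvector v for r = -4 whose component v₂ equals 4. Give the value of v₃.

Q + 4I = [[0, 1, -1], [16, -2, 10], [16, -2, 10]].
Solving (Q + 4I)v = 0 gives the eigenspace spanned by (-2, 4, 4).
With v₂ = 4, v = (-2, 4, 4), so v₃ = 4.

4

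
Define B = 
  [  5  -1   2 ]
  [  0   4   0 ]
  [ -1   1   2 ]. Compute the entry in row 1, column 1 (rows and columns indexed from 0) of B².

Characteristic polynomial: t^3 - 11t^2 + 40t - 48 = (t - 4)^2(t - 3), so the eigenvalues are 3, 4, 4.
t=4: eigenvector (2, 0, -1).
t=3: eigenvector (-1, 0, 1).
t=4: eigenvector (-1, 1, 1).
P = [[2, -1, -1], [0, 0, 1], [-1, 1, 1]], D = diag(4, 3, 4), P⁻¹ = [[1, 0, 1], [1, -1, 2], [0, 1, 0]].
B² = P·diag(16, 9, 16)·P⁻¹ = [[23, -7, 14], [0, 16, 0], [-7, 7, 2]].
The requested entry is 16.

16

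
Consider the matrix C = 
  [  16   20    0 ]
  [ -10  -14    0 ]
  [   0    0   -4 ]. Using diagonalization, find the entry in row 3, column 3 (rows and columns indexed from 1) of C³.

Characteristic polynomial: t^3 + 2t^2 - 32t - 96 = (t - 6)(t + 4)^2, so the eigenvalues are -4, -4, 6.
t=-4: eigenvector (-1, 1, 0).
t=-4: eigenvector (0, 0, 1).
t=6: eigenvector (-2, 1, 0).
P = [[-1, 0, -2], [1, 0, 1], [0, 1, 0]], D = diag(-4, -4, 6), P⁻¹ = [[1, 2, 0], [0, 0, 1], [-1, -1, 0]].
C³ = P·diag(-64, -64, 216)·P⁻¹ = [[496, 560, 0], [-280, -344, 0], [0, 0, -64]].
The requested entry is -64.

-64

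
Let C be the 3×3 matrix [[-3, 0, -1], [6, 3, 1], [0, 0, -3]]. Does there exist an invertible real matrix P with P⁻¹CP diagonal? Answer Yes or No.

No

Characteristic polynomial: p(λ) = λ^3 + 3λ^2 - 9λ - 27 = (λ - 3)(λ + 3)^2.
λ = -3 has algebraic multiplicity 2; rank(C + 3I) = 2, so geometric multiplicity = 1.
Geometric multiplicity < algebraic multiplicity, so C is not diagonalizable.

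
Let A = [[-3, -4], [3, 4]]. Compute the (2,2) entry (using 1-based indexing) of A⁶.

Characteristic polynomial: s^2 - s = s(s - 1), so the eigenvalues are 0, 1.
s=1: eigenvector (-1, 1).
s=0: eigenvector (4, -3).
P = [[-1, 4], [1, -3]], D = diag(1, 0), P⁻¹ = [[3, 4], [1, 1]].
A⁶ = P·diag(1, 0)·P⁻¹ = [[-3, -4], [3, 4]].
The requested entry is 4.

4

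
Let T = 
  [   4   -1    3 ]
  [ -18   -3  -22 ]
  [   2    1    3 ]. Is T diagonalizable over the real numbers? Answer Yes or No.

No

Characteristic polynomial: p(r) = r^3 - 4r^2 - 11r - 6 = (r - 6)(r + 1)^2.
r = -1 has algebraic multiplicity 2; rank(T + 1I) = 2, so geometric multiplicity = 1.
Geometric multiplicity < algebraic multiplicity, so T is not diagonalizable.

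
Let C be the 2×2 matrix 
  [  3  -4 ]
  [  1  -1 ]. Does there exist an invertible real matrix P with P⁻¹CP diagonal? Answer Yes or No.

Characteristic polynomial: p(μ) = μ^2 - 2μ + 1 = (μ - 1)^2.
μ = 1 has algebraic multiplicity 2; rank(C − 1I) = 1, so geometric multiplicity = 1.
Geometric multiplicity < algebraic multiplicity, so C is not diagonalizable.

No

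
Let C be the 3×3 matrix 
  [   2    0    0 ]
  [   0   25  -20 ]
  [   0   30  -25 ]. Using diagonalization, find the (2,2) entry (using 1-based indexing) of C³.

625

Characteristic polynomial: μ^3 - 2μ^2 - 25μ + 50 = (μ - 5)(μ - 2)(μ + 5), so the eigenvalues are -5, 2, 5.
μ=-5: eigenvector (0, 2, 3).
μ=5: eigenvector (0, 1, 1).
μ=2: eigenvector (1, 0, 0).
P = [[0, 0, 1], [2, 1, 0], [3, 1, 0]], D = diag(-5, 5, 2), P⁻¹ = [[0, -1, 1], [0, 3, -2], [1, 0, 0]].
C³ = P·diag(-125, 125, 8)·P⁻¹ = [[8, 0, 0], [0, 625, -500], [0, 750, -625]].
The requested entry is 625.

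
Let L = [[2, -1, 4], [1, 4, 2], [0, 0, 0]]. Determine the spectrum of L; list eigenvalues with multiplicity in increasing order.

Characteristic polynomial: p(t) = t^3 - 6t^2 + 9t = t(t - 3)^2.
Roots (with multiplicity): 0, 3, 3.

0, 3, 3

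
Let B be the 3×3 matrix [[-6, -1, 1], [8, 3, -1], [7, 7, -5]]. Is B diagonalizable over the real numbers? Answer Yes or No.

No

Characteristic polynomial: p(λ) = λ^3 + 8λ^2 + 5λ - 50 = (λ - 2)(λ + 5)^2.
λ = -5 has algebraic multiplicity 2; rank(B + 5I) = 2, so geometric multiplicity = 1.
Geometric multiplicity < algebraic multiplicity, so B is not diagonalizable.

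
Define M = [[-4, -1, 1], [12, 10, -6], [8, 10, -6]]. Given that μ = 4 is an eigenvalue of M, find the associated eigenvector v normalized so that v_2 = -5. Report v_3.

M − 4I = [[-8, -1, 1], [12, 6, -6], [8, 10, -10]].
Solving (M − 4I)v = 0 gives the eigenspace spanned by (0, -5, -5).
With v_2 = -5, v = (0, -5, -5), so v_3 = -5.

-5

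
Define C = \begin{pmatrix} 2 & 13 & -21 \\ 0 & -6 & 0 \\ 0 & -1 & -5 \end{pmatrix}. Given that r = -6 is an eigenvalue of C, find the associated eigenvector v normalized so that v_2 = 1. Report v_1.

1

C + 6I = [[8, 13, -21], [0, 0, 0], [0, -1, 1]].
Solving (C + 6I)v = 0 gives the eigenspace spanned by (1, 1, 1).
With v_2 = 1, v = (1, 1, 1), so v_1 = 1.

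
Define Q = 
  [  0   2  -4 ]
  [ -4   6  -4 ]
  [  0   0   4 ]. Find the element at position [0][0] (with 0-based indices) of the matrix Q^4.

-224

Characteristic polynomial: s^3 - 10s^2 + 32s - 32 = (s - 4)^2(s - 2), so the eigenvalues are 2, 4, 4.
s=4: eigenvector (-2, -2, 1).
s=4: eigenvector (1, 2, 0).
s=2: eigenvector (1, 1, 0).
P = [[-2, 1, 1], [-2, 2, 1], [1, 0, 0]], D = diag(4, 4, 2), P⁻¹ = [[0, 0, 1], [-1, 1, 0], [2, -1, 2]].
Q⁴ = P·diag(256, 256, 16)·P⁻¹ = [[-224, 240, -480], [-480, 496, -480], [0, 0, 256]].
The requested entry is -224.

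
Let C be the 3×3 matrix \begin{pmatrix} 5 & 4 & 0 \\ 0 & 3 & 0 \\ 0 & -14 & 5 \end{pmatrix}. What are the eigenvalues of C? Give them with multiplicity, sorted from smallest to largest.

Characteristic polynomial: p(t) = t^3 - 13t^2 + 55t - 75 = (t - 5)^2(t - 3).
Roots (with multiplicity): 3, 5, 5.

3, 5, 5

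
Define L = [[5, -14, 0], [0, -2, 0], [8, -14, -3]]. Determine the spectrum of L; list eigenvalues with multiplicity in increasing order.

-3, -2, 5

Characteristic polynomial: p(r) = r^3 - 19r - 30 = (r - 5)(r + 2)(r + 3).
Roots (with multiplicity): -3, -2, 5.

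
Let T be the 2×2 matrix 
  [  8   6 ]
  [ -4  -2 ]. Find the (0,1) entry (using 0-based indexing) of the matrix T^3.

168

Characteristic polynomial: s^2 - 6s + 8 = (s - 4)(s - 2), so the eigenvalues are 2, 4.
s=2: eigenvector (1, -1).
s=4: eigenvector (3, -2).
P = [[1, 3], [-1, -2]], D = diag(2, 4), P⁻¹ = [[-2, -3], [1, 1]].
T³ = P·diag(8, 64)·P⁻¹ = [[176, 168], [-112, -104]].
The requested entry is 168.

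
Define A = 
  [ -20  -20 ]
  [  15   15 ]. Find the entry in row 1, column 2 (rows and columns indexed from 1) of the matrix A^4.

2500

Characteristic polynomial: s^2 + 5s = s(s + 5), so the eigenvalues are -5, 0.
s=0: eigenvector (1, -1).
s=-5: eigenvector (4, -3).
P = [[1, 4], [-1, -3]], D = diag(0, -5), P⁻¹ = [[-3, -4], [1, 1]].
A⁴ = P·diag(0, 625)·P⁻¹ = [[2500, 2500], [-1875, -1875]].
The requested entry is 2500.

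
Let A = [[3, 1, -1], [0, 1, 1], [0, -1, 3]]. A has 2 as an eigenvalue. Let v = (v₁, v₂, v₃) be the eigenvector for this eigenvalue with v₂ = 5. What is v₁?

A − 2I = [[1, 1, -1], [0, -1, 1], [0, -1, 1]].
Solving (A − 2I)v = 0 gives the eigenspace spanned by (0, 5, 5).
With v₂ = 5, v = (0, 5, 5), so v₁ = 0.

0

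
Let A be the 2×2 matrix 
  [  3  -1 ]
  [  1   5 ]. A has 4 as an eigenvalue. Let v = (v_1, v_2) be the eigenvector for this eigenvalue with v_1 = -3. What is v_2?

3

A − 4I = [[-1, -1], [1, 1]].
Solving (A − 4I)v = 0 gives the eigenspace spanned by (-3, 3).
With v_1 = -3, v = (-3, 3), so v_2 = 3.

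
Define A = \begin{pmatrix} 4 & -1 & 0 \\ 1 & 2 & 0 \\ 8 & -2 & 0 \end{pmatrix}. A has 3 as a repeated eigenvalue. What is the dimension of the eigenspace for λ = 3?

1

A − 3I = [[1, -1, 0], [1, -1, 0], [8, -2, -3]].
This matrix has rank 2, so its null space has dimension 3 − 2 = 1.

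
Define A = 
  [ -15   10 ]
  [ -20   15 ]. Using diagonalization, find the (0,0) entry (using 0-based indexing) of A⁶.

Characteristic polynomial: λ^2 - 25 = (λ - 5)(λ + 5), so the eigenvalues are -5, 5.
λ=-5: eigenvector (-1, -1).
λ=5: eigenvector (1, 2).
P = [[-1, 1], [-1, 2]], D = diag(-5, 5), P⁻¹ = [[-2, 1], [-1, 1]].
A⁶ = P·diag(15625, 15625)·P⁻¹ = [[15625, 0], [0, 15625]].
The requested entry is 15625.

15625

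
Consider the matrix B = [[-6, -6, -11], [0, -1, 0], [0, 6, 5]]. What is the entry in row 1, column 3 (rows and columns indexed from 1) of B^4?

671

Characteristic polynomial: r^3 + 2r^2 - 29r - 30 = (r - 5)(r + 1)(r + 6), so the eigenvalues are -6, -1, 5.
r=-6: eigenvector (1, 0, 0).
r=-1: eigenvector (1, 1, -1).
r=5: eigenvector (-1, 0, 1).
P = [[1, 1, -1], [0, 1, 0], [0, -1, 1]], D = diag(-6, -1, 5), P⁻¹ = [[1, 0, 1], [0, 1, 0], [0, 1, 1]].
B⁴ = P·diag(1296, 1, 625)·P⁻¹ = [[1296, -624, 671], [0, 1, 0], [0, 624, 625]].
The requested entry is 671.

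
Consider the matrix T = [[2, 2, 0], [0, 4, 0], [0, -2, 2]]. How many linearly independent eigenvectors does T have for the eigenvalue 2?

T − 2I = [[0, 2, 0], [0, 2, 0], [0, -2, 0]].
This matrix has rank 1, so its null space has dimension 3 − 1 = 2.

2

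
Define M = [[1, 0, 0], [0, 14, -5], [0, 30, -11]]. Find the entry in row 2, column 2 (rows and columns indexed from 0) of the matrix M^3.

Characteristic polynomial: t^3 - 4t^2 - t + 4 = (t - 4)(t - 1)(t + 1), so the eigenvalues are -1, 1, 4.
t=4: eigenvector (0, 1, 2).
t=1: eigenvector (1, 0, 0).
t=-1: eigenvector (0, 1, 3).
P = [[0, 1, 0], [1, 0, 1], [2, 0, 3]], D = diag(4, 1, -1), P⁻¹ = [[0, 3, -1], [1, 0, 0], [0, -2, 1]].
M³ = P·diag(64, 1, -1)·P⁻¹ = [[1, 0, 0], [0, 194, -65], [0, 390, -131]].
The requested entry is -131.

-131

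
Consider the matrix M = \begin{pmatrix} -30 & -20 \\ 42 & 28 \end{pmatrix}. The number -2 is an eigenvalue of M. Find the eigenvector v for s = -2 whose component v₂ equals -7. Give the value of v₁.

5

M + 2I = [[-28, -20], [42, 30]].
Solving (M + 2I)v = 0 gives the eigenspace spanned by (5, -7).
With v₂ = -7, v = (5, -7), so v₁ = 5.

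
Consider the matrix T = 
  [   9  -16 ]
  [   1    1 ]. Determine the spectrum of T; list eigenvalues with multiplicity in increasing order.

5, 5

Characteristic polynomial: p(μ) = μ^2 - 10μ + 25 = (μ - 5)^2.
Roots (with multiplicity): 5, 5.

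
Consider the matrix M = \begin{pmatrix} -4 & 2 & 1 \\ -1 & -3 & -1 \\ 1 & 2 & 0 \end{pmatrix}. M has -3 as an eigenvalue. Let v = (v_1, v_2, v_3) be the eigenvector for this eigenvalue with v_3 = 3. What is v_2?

M + 3I = [[-1, 2, 1], [-1, 0, -1], [1, 2, 3]].
Solving (M + 3I)v = 0 gives the eigenspace spanned by (-3, -3, 3).
With v_3 = 3, v = (-3, -3, 3), so v_2 = -3.

-3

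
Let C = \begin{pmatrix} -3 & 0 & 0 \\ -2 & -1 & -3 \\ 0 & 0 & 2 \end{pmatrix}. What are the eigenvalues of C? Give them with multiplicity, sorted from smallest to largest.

-3, -1, 2

Characteristic polynomial: p(r) = r^3 + 2r^2 - 5r - 6 = (r - 2)(r + 1)(r + 3).
Roots (with multiplicity): -3, -1, 2.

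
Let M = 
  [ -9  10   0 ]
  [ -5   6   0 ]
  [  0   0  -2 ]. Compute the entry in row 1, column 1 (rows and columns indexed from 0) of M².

-14

Characteristic polynomial: s^3 + 5s^2 + 2s - 8 = (s - 1)(s + 2)(s + 4), so the eigenvalues are -4, -2, 1.
s=-4: eigenvector (-2, -1, 0).
s=1: eigenvector (1, 1, 0).
s=-2: eigenvector (0, 0, 1).
P = [[-2, 1, 0], [-1, 1, 0], [0, 0, 1]], D = diag(-4, 1, -2), P⁻¹ = [[-1, 1, 0], [-1, 2, 0], [0, 0, 1]].
M² = P·diag(16, 1, 4)·P⁻¹ = [[31, -30, 0], [15, -14, 0], [0, 0, 4]].
The requested entry is -14.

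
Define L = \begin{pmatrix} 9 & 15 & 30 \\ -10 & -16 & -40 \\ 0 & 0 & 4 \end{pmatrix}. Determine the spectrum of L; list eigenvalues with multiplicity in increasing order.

Characteristic polynomial: p(λ) = λ^3 + 3λ^2 - 22λ - 24 = (λ - 4)(λ + 1)(λ + 6).
Roots (with multiplicity): -6, -1, 4.

-6, -1, 4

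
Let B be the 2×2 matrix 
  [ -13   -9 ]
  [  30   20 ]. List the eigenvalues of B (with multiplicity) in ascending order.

Characteristic polynomial: p(s) = s^2 - 7s + 10 = (s - 5)(s - 2).
Roots (with multiplicity): 2, 5.

2, 5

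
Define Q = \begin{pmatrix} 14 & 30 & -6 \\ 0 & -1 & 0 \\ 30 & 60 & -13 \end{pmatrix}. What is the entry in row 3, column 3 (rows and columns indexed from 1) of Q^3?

-37

Characteristic polynomial: t^3 - 3t - 2 = (t - 2)(t + 1)^2, so the eigenvalues are -1, -1, 2.
t=2: eigenvector (1, 0, 2).
t=-1: eigenvector (-2, 1, 0).
t=-1: eigenvector (4, -1, 5).
P = [[1, -2, 4], [0, 1, -1], [2, 0, 5]], D = diag(2, -1, -1), P⁻¹ = [[5, 10, -2], [-2, -3, 1], [-2, -4, 1]].
Q³ = P·diag(8, -1, -1)·P⁻¹ = [[44, 90, -18], [0, -1, 0], [90, 180, -37]].
The requested entry is -37.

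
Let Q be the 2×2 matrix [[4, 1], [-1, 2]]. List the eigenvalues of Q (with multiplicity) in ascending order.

3, 3

Characteristic polynomial: p(r) = r^2 - 6r + 9 = (r - 3)^2.
Roots (with multiplicity): 3, 3.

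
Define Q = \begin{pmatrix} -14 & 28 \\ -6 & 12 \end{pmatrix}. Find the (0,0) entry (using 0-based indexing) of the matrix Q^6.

Characteristic polynomial: λ^2 + 2λ = λ(λ + 2), so the eigenvalues are -2, 0.
λ=0: eigenvector (2, 1).
λ=-2: eigenvector (7, 3).
P = [[2, 7], [1, 3]], D = diag(0, -2), P⁻¹ = [[-3, 7], [1, -2]].
Q⁶ = P·diag(0, 64)·P⁻¹ = [[448, -896], [192, -384]].
The requested entry is 448.

448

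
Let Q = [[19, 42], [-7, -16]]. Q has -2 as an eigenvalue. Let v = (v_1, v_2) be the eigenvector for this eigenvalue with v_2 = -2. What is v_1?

4

Q + 2I = [[21, 42], [-7, -14]].
Solving (Q + 2I)v = 0 gives the eigenspace spanned by (4, -2).
With v_2 = -2, v = (4, -2), so v_1 = 4.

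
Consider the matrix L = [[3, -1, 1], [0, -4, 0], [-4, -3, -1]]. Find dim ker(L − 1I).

1

L − 1I = [[2, -1, 1], [0, -5, 0], [-4, -3, -2]].
This matrix has rank 2, so its null space has dimension 3 − 2 = 1.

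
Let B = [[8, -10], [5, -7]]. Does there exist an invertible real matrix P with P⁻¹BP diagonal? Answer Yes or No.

Characteristic polynomial: p(t) = t^2 - t - 6 = (t - 3)(t + 2).
All 2 eigenvalues are distinct, so B is diagonalizable.

Yes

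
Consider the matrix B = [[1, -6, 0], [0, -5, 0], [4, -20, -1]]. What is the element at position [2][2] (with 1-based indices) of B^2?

Characteristic polynomial: t^3 + 5t^2 - t - 5 = (t - 1)(t + 1)(t + 5), so the eigenvalues are -5, -1, 1.
t=1: eigenvector (1, 0, 2).
t=-5: eigenvector (1, 1, 4).
t=-1: eigenvector (0, 0, 1).
P = [[1, 1, 0], [0, 1, 0], [2, 4, 1]], D = diag(1, -5, -1), P⁻¹ = [[1, -1, 0], [0, 1, 0], [-2, -2, 1]].
B² = P·diag(1, 25, 1)·P⁻¹ = [[1, 24, 0], [0, 25, 0], [0, 96, 1]].
The requested entry is 25.

25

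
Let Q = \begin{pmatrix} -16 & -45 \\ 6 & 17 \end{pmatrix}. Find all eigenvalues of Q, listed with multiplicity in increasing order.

Characteristic polynomial: p(λ) = λ^2 - λ - 2 = (λ - 2)(λ + 1).
Roots (with multiplicity): -1, 2.

-1, 2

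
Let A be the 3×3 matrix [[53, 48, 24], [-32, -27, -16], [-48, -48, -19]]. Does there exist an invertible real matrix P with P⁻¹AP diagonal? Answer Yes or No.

Yes

Characteristic polynomial: p(λ) = λ^3 - 7λ^2 - 5λ + 75 = (λ - 5)^2(λ + 3).
λ = 5 has algebraic multiplicity 2; rank(A − 5I) = 1, so geometric multiplicity = 2.
Every eigenvalue has geometric = algebraic multiplicity, so A is diagonalizable.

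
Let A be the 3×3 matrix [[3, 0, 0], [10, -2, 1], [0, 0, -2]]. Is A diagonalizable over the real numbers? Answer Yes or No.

Characteristic polynomial: p(t) = t^3 + t^2 - 8t - 12 = (t - 3)(t + 2)^2.
t = -2 has algebraic multiplicity 2; rank(A + 2I) = 2, so geometric multiplicity = 1.
Geometric multiplicity < algebraic multiplicity, so A is not diagonalizable.

No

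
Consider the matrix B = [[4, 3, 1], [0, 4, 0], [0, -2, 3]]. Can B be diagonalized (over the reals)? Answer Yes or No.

No

Characteristic polynomial: p(t) = t^3 - 11t^2 + 40t - 48 = (t - 4)^2(t - 3).
t = 4 has algebraic multiplicity 2; rank(B − 4I) = 2, so geometric multiplicity = 1.
Geometric multiplicity < algebraic multiplicity, so B is not diagonalizable.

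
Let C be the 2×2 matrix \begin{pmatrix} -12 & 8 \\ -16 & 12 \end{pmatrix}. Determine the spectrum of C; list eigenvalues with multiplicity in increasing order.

-4, 4

Characteristic polynomial: p(r) = r^2 - 16 = (r - 4)(r + 4).
Roots (with multiplicity): -4, 4.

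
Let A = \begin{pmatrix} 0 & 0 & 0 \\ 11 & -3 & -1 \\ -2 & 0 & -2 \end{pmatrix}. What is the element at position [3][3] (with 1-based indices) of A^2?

Characteristic polynomial: μ^3 + 5μ^2 + 6μ = μ(μ + 2)(μ + 3), so the eigenvalues are -3, -2, 0.
μ=0: eigenvector (1, 4, -1).
μ=-3: eigenvector (0, 1, 0).
μ=-2: eigenvector (0, -1, 1).
P = [[1, 0, 0], [4, 1, -1], [-1, 0, 1]], D = diag(0, -3, -2), P⁻¹ = [[1, 0, 0], [-3, 1, 1], [1, 0, 1]].
A² = P·diag(0, 9, 4)·P⁻¹ = [[0, 0, 0], [-31, 9, 5], [4, 0, 4]].
The requested entry is 4.

4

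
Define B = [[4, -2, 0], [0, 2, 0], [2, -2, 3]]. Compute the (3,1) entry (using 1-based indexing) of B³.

74

Characteristic polynomial: s^3 - 9s^2 + 26s - 24 = (s - 4)(s - 3)(s - 2), so the eigenvalues are 2, 3, 4.
s=2: eigenvector (1, 1, 0).
s=4: eigenvector (1, 0, 2).
s=3: eigenvector (0, 0, 1).
P = [[1, 1, 0], [1, 0, 0], [0, 2, 1]], D = diag(2, 4, 3), P⁻¹ = [[0, 1, 0], [1, -1, 0], [-2, 2, 1]].
B³ = P·diag(8, 64, 27)·P⁻¹ = [[64, -56, 0], [0, 8, 0], [74, -74, 27]].
The requested entry is 74.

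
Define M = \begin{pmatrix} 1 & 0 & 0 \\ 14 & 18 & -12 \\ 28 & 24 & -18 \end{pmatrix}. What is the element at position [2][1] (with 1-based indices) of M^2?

Characteristic polynomial: r^3 - r^2 - 36r + 36 = (r - 6)(r - 1)(r + 6), so the eigenvalues are -6, 1, 6.
r=1: eigenvector (1, 2, 4).
r=-6: eigenvector (0, 1, 2).
r=6: eigenvector (0, -1, -1).
P = [[1, 0, 0], [2, 1, -1], [4, 2, -1]], D = diag(1, -6, 6), P⁻¹ = [[1, 0, 0], [-2, -1, 1], [0, -2, 1]].
M² = P·diag(1, 36, 36)·P⁻¹ = [[1, 0, 0], [-70, 36, 0], [-140, 0, 36]].
The requested entry is -70.

-70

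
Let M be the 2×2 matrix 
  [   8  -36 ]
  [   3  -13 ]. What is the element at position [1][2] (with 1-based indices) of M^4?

3060

Characteristic polynomial: λ^2 + 5λ + 4 = (λ + 1)(λ + 4), so the eigenvalues are -4, -1.
λ=-1: eigenvector (4, 1).
λ=-4: eigenvector (3, 1).
P = [[4, 3], [1, 1]], D = diag(-1, -4), P⁻¹ = [[1, -3], [-1, 4]].
M⁴ = P·diag(1, 256)·P⁻¹ = [[-764, 3060], [-255, 1021]].
The requested entry is 3060.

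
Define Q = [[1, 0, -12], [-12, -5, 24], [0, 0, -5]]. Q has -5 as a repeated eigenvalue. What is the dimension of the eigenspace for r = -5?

Q + 5I = [[6, 0, -12], [-12, 0, 24], [0, 0, 0]].
This matrix has rank 1, so its null space has dimension 3 − 1 = 2.

2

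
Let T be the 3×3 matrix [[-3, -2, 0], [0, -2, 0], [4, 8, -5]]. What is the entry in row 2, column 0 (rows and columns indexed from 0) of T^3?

196

Characteristic polynomial: s^3 + 10s^2 + 31s + 30 = (s + 2)(s + 3)(s + 5), so the eigenvalues are -5, -3, -2.
s=-3: eigenvector (1, 0, 2).
s=-2: eigenvector (-2, 1, 0).
s=-5: eigenvector (0, 0, 1).
P = [[1, -2, 0], [0, 1, 0], [2, 0, 1]], D = diag(-3, -2, -5), P⁻¹ = [[1, 2, 0], [0, 1, 0], [-2, -4, 1]].
T³ = P·diag(-27, -8, -125)·P⁻¹ = [[-27, -38, 0], [0, -8, 0], [196, 392, -125]].
The requested entry is 196.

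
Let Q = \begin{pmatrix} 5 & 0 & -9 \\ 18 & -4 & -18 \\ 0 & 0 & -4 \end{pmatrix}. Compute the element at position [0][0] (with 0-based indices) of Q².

Characteristic polynomial: s^3 + 3s^2 - 24s - 80 = (s - 5)(s + 4)^2, so the eigenvalues are -4, -4, 5.
s=5: eigenvector (1, 2, 0).
s=-4: eigenvector (0, 1, 0).
s=-4: eigenvector (1, -1, 1).
P = [[1, 0, 1], [2, 1, -1], [0, 0, 1]], D = diag(5, -4, -4), P⁻¹ = [[1, 0, -1], [-2, 1, 3], [0, 0, 1]].
Q² = P·diag(25, 16, 16)·P⁻¹ = [[25, 0, -9], [18, 16, -18], [0, 0, 16]].
The requested entry is 25.

25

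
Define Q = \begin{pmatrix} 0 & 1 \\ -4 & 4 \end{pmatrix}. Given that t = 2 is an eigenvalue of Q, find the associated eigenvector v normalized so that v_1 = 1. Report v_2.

Q − 2I = [[-2, 1], [-4, 2]].
Solving (Q − 2I)v = 0 gives the eigenspace spanned by (1, 2).
With v_1 = 1, v = (1, 2), so v_2 = 2.

2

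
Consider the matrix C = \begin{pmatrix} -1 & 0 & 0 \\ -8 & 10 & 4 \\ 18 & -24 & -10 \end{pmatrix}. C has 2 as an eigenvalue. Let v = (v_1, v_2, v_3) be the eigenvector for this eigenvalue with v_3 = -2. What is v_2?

1

C − 2I = [[-3, 0, 0], [-8, 8, 4], [18, -24, -12]].
Solving (C − 2I)v = 0 gives the eigenspace spanned by (0, 1, -2).
With v_3 = -2, v = (0, 1, -2), so v_2 = 1.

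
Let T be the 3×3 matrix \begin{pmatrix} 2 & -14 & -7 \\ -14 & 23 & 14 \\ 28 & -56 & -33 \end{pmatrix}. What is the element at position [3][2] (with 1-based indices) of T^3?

-1064

Characteristic polynomial: r^3 + 8r^2 + 5r - 50 = (r - 2)(r + 5)^2, so the eigenvalues are -5, -5, 2.
r=-5: eigenvector (0, 1, -2).
r=2: eigenvector (1, -2, 4).
r=-5: eigenvector (1, 1, -1).
P = [[0, 1, 1], [1, -2, 1], [-2, 4, -1]], D = diag(-5, 2, -5), P⁻¹ = [[2, -5, -3], [1, -2, -1], [0, 2, 1]].
T³ = P·diag(-125, 8, -125)·P⁻¹ = [[8, -266, -133], [-266, 407, 266], [532, -1064, -657]].
The requested entry is -1064.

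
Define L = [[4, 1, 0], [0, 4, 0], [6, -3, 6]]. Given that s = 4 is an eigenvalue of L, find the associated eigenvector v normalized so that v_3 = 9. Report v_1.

L − 4I = [[0, 1, 0], [0, 0, 0], [6, -3, 2]].
Solving (L − 4I)v = 0 gives the eigenspace spanned by (-3, 0, 9).
With v_3 = 9, v = (-3, 0, 9), so v_1 = -3.

-3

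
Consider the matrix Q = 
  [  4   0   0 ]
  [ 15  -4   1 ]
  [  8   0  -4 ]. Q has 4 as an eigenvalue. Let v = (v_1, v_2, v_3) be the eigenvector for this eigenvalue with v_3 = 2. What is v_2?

Q − 4I = [[0, 0, 0], [15, -8, 1], [8, 0, -8]].
Solving (Q − 4I)v = 0 gives the eigenspace spanned by (2, 4, 2).
With v_3 = 2, v = (2, 4, 2), so v_2 = 4.

4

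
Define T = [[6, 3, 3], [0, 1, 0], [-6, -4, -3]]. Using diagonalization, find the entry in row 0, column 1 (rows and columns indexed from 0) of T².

Characteristic polynomial: μ^3 - 4μ^2 + 3μ = μ(μ - 3)(μ - 1), so the eigenvalues are 0, 1, 3.
μ=3: eigenvector (1, 0, -1).
μ=1: eigenvector (0, 1, -1).
μ=0: eigenvector (-1, 0, 2).
P = [[1, 0, -1], [0, 1, 0], [-1, -1, 2]], D = diag(3, 1, 0), P⁻¹ = [[2, 1, 1], [0, 1, 0], [1, 1, 1]].
T² = P·diag(9, 1, 0)·P⁻¹ = [[18, 9, 9], [0, 1, 0], [-18, -10, -9]].
The requested entry is 9.

9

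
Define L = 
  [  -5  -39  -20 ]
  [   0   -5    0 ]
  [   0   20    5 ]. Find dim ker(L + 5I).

L + 5I = [[0, -39, -20], [0, 0, 0], [0, 20, 10]].
This matrix has rank 2, so its null space has dimension 3 − 2 = 1.

1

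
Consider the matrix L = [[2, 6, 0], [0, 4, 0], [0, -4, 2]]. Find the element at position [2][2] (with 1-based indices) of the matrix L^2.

16

Characteristic polynomial: λ^3 - 8λ^2 + 20λ - 16 = (λ - 4)(λ - 2)^2, so the eigenvalues are 2, 2, 4.
λ=2: eigenvector (3, 0, -2).
λ=4: eigenvector (3, 1, -2).
λ=2: eigenvector (-1, 0, 1).
P = [[3, 3, -1], [0, 1, 0], [-2, -2, 1]], D = diag(2, 4, 2), P⁻¹ = [[1, -1, 1], [0, 1, 0], [2, 0, 3]].
L² = P·diag(4, 16, 4)·P⁻¹ = [[4, 36, 0], [0, 16, 0], [0, -24, 4]].
The requested entry is 16.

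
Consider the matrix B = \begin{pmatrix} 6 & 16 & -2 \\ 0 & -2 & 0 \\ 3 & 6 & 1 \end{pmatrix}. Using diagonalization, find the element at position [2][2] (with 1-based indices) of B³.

-8

Characteristic polynomial: μ^3 - 5μ^2 - 2μ + 24 = (μ - 4)(μ - 3)(μ + 2), so the eigenvalues are -2, 3, 4.
μ=3: eigenvector (2, 0, 3).
μ=-2: eigenvector (-2, 1, 0).
μ=4: eigenvector (1, 0, 1).
P = [[2, -2, 1], [0, 1, 0], [3, 0, 1]], D = diag(3, -2, 4), P⁻¹ = [[-1, -2, 1], [0, 1, 0], [3, 6, -2]].
B³ = P·diag(27, -8, 64)·P⁻¹ = [[138, 292, -74], [0, -8, 0], [111, 222, -47]].
The requested entry is -8.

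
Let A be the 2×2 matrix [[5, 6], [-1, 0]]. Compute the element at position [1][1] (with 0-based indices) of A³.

Characteristic polynomial: λ^2 - 5λ + 6 = (λ - 3)(λ - 2), so the eigenvalues are 2, 3.
λ=3: eigenvector (-3, 1).
λ=2: eigenvector (-2, 1).
P = [[-3, -2], [1, 1]], D = diag(3, 2), P⁻¹ = [[-1, -2], [1, 3]].
A³ = P·diag(27, 8)·P⁻¹ = [[65, 114], [-19, -30]].
The requested entry is -30.

-30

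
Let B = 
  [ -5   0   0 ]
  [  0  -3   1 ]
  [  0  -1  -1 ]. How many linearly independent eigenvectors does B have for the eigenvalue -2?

B + 2I = [[-3, 0, 0], [0, -1, 1], [0, -1, 1]].
This matrix has rank 2, so its null space has dimension 3 − 2 = 1.

1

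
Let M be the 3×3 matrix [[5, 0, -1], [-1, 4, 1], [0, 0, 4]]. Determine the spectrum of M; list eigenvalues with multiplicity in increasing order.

4, 4, 5

Characteristic polynomial: p(μ) = μ^3 - 13μ^2 + 56μ - 80 = (μ - 5)(μ - 4)^2.
Roots (with multiplicity): 4, 4, 5.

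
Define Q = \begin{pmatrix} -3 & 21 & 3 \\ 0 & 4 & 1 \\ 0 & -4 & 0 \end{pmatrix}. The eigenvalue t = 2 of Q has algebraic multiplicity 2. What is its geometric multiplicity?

Q − 2I = [[-5, 21, 3], [0, 2, 1], [0, -4, -2]].
This matrix has rank 2, so its null space has dimension 3 − 2 = 1.

1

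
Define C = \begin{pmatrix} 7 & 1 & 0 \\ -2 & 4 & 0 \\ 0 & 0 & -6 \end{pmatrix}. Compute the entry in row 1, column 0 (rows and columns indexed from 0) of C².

-22

Characteristic polynomial: r^3 - 5r^2 - 36r + 180 = (r - 6)(r - 5)(r + 6), so the eigenvalues are -6, 5, 6.
r=5: eigenvector (1, -2, 0).
r=6: eigenvector (1, -1, 0).
r=-6: eigenvector (0, 0, 1).
P = [[1, 1, 0], [-2, -1, 0], [0, 0, 1]], D = diag(5, 6, -6), P⁻¹ = [[-1, -1, 0], [2, 1, 0], [0, 0, 1]].
C² = P·diag(25, 36, 36)·P⁻¹ = [[47, 11, 0], [-22, 14, 0], [0, 0, 36]].
The requested entry is -22.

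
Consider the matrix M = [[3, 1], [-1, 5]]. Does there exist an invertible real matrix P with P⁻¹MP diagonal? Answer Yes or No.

Characteristic polynomial: p(μ) = μ^2 - 8μ + 16 = (μ - 4)^2.
μ = 4 has algebraic multiplicity 2; rank(M − 4I) = 1, so geometric multiplicity = 1.
Geometric multiplicity < algebraic multiplicity, so M is not diagonalizable.

No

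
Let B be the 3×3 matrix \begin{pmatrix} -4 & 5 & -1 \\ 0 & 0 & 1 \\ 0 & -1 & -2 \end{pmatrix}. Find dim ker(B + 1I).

1

B + 1I = [[-3, 5, -1], [0, 1, 1], [0, -1, -1]].
This matrix has rank 2, so its null space has dimension 3 − 2 = 1.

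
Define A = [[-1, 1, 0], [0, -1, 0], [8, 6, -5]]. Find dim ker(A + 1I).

A + 1I = [[0, 1, 0], [0, 0, 0], [8, 6, -4]].
This matrix has rank 2, so its null space has dimension 3 − 2 = 1.

1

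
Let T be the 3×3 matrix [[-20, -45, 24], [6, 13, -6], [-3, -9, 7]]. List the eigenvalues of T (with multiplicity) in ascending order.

-5, 1, 4

Characteristic polynomial: p(μ) = μ^3 - 21μ + 20 = (μ - 4)(μ - 1)(μ + 5).
Roots (with multiplicity): -5, 1, 4.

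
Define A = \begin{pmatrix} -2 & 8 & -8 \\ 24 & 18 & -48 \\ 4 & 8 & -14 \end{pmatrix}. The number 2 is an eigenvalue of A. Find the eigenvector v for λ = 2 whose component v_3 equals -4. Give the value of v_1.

A − 2I = [[-4, 8, -8], [24, 16, -48], [4, 8, -16]].
Solving (A − 2I)v = 0 gives the eigenspace spanned by (-4, -6, -4).
With v_3 = -4, v = (-4, -6, -4), so v_1 = -4.

-4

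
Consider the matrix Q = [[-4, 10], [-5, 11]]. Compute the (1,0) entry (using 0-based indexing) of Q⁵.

-7775

Characteristic polynomial: r^2 - 7r + 6 = (r - 6)(r - 1), so the eigenvalues are 1, 6.
r=1: eigenvector (-2, -1).
r=6: eigenvector (1, 1).
P = [[-2, 1], [-1, 1]], D = diag(1, 6), P⁻¹ = [[-1, 1], [-1, 2]].
Q⁵ = P·diag(1, 7776)·P⁻¹ = [[-7774, 15550], [-7775, 15551]].
The requested entry is -7775.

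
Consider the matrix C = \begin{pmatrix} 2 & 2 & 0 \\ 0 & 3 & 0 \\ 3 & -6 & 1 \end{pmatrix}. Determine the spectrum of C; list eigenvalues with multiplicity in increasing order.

Characteristic polynomial: p(λ) = λ^3 - 6λ^2 + 11λ - 6 = (λ - 3)(λ - 2)(λ - 1).
Roots (with multiplicity): 1, 2, 3.

1, 2, 3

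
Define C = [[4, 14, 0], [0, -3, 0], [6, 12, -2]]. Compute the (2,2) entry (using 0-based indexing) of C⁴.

Characteristic polynomial: μ^3 + μ^2 - 14μ - 24 = (μ - 4)(μ + 2)(μ + 3), so the eigenvalues are -3, -2, 4.
μ=-2: eigenvector (0, 0, 1).
μ=-3: eigenvector (-2, 1, 0).
μ=4: eigenvector (1, 0, 1).
P = [[0, -2, 1], [0, 1, 0], [1, 0, 1]], D = diag(-2, -3, 4), P⁻¹ = [[-1, -2, 1], [0, 1, 0], [1, 2, 0]].
C⁴ = P·diag(16, 81, 256)·P⁻¹ = [[256, 350, 0], [0, 81, 0], [240, 480, 16]].
The requested entry is 16.

16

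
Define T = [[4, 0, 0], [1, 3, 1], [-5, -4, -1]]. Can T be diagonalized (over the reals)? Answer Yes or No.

No

Characteristic polynomial: p(μ) = μ^3 - 6μ^2 + 9μ - 4 = (μ - 4)(μ - 1)^2.
μ = 1 has algebraic multiplicity 2; rank(T − 1I) = 2, so geometric multiplicity = 1.
Geometric multiplicity < algebraic multiplicity, so T is not diagonalizable.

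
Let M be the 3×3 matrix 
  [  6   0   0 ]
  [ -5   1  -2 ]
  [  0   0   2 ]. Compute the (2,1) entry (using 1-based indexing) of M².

-35

Characteristic polynomial: μ^3 - 9μ^2 + 20μ - 12 = (μ - 6)(μ - 2)(μ - 1), so the eigenvalues are 1, 2, 6.
μ=6: eigenvector (1, -1, 0).
μ=1: eigenvector (0, 1, 0).
μ=2: eigenvector (0, -2, 1).
P = [[1, 0, 0], [-1, 1, -2], [0, 0, 1]], D = diag(6, 1, 2), P⁻¹ = [[1, 0, 0], [1, 1, 2], [0, 0, 1]].
M² = P·diag(36, 1, 4)·P⁻¹ = [[36, 0, 0], [-35, 1, -6], [0, 0, 4]].
The requested entry is -35.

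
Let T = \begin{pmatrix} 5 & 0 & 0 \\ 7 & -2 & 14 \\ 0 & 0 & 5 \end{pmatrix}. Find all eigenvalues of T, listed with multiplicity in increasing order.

-2, 5, 5

Characteristic polynomial: p(μ) = μ^3 - 8μ^2 + 5μ + 50 = (μ - 5)^2(μ + 2).
Roots (with multiplicity): -2, 5, 5.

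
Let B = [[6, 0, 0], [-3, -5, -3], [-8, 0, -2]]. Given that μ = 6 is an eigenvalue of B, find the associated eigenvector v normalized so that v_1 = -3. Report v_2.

0

B − 6I = [[0, 0, 0], [-3, -11, -3], [-8, 0, -8]].
Solving (B − 6I)v = 0 gives the eigenspace spanned by (-3, 0, 3).
With v_1 = -3, v = (-3, 0, 3), so v_2 = 0.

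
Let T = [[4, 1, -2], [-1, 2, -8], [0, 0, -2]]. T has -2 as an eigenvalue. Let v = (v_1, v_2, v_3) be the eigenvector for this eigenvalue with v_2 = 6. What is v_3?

T + 2I = [[6, 1, -2], [-1, 4, -8], [0, 0, 0]].
Solving (T + 2I)v = 0 gives the eigenspace spanned by (0, 6, 3).
With v_2 = 6, v = (0, 6, 3), so v_3 = 3.

3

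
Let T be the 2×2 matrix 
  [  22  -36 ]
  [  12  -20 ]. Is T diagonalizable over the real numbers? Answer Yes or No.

Characteristic polynomial: p(r) = r^2 - 2r - 8 = (r - 4)(r + 2).
All 2 eigenvalues are distinct, so T is diagonalizable.

Yes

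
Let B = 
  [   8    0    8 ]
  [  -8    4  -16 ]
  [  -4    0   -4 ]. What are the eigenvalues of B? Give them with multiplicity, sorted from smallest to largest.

Characteristic polynomial: p(t) = t^3 - 8t^2 + 16t = t(t - 4)^2.
Roots (with multiplicity): 0, 4, 4.

0, 4, 4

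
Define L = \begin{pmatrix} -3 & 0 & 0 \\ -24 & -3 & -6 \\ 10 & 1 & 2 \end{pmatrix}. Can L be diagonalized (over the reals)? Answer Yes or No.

Characteristic polynomial: p(μ) = μ^3 + 4μ^2 + 3μ = μ(μ + 1)(μ + 3).
All 3 eigenvalues are distinct, so L is diagonalizable.

Yes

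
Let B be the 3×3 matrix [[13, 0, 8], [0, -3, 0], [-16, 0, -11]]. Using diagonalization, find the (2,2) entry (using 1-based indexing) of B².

9

Characteristic polynomial: t^3 + t^2 - 21t - 45 = (t - 5)(t + 3)^2, so the eigenvalues are -3, -3, 5.
t=-3: eigenvector (-1, 0, 2).
t=5: eigenvector (-1, 0, 1).
t=-3: eigenvector (0, 1, 0).
P = [[-1, -1, 0], [0, 0, 1], [2, 1, 0]], D = diag(-3, 5, -3), P⁻¹ = [[1, 0, 1], [-2, 0, -1], [0, 1, 0]].
B² = P·diag(9, 25, 9)·P⁻¹ = [[41, 0, 16], [0, 9, 0], [-32, 0, -7]].
The requested entry is 9.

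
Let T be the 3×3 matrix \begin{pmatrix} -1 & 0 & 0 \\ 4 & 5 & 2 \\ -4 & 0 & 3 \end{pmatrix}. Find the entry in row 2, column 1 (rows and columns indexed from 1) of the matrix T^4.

Characteristic polynomial: r^3 - 7r^2 + 7r + 15 = (r - 5)(r - 3)(r + 1), so the eigenvalues are -1, 3, 5.
r=-1: eigenvector (1, -1, 1).
r=3: eigenvector (0, -1, 1).
r=5: eigenvector (0, 1, 0).
P = [[1, 0, 0], [-1, -1, 1], [1, 1, 0]], D = diag(-1, 3, 5), P⁻¹ = [[1, 0, 0], [-1, 0, 1], [0, 1, 1]].
T⁴ = P·diag(1, 81, 625)·P⁻¹ = [[1, 0, 0], [80, 625, 544], [-80, 0, 81]].
The requested entry is 80.

80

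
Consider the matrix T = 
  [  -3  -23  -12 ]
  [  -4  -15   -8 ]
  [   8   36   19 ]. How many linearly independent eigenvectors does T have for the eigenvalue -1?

1

T + 1I = [[-2, -23, -12], [-4, -14, -8], [8, 36, 20]].
This matrix has rank 2, so its null space has dimension 3 − 2 = 1.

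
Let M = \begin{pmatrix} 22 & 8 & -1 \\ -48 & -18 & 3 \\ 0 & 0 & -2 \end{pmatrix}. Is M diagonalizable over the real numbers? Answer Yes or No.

Characteristic polynomial: p(s) = s^3 - 2s^2 - 20s - 24 = (s - 6)(s + 2)^2.
s = -2 has algebraic multiplicity 2; rank(M + 2I) = 2, so geometric multiplicity = 1.
Geometric multiplicity < algebraic multiplicity, so M is not diagonalizable.

No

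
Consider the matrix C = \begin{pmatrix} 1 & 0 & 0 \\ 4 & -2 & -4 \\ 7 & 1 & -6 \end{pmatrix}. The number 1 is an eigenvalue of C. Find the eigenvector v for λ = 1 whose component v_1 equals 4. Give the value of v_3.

4

C − 1I = [[0, 0, 0], [4, -3, -4], [7, 1, -7]].
Solving (C − 1I)v = 0 gives the eigenspace spanned by (4, 0, 4).
With v_1 = 4, v = (4, 0, 4), so v_3 = 4.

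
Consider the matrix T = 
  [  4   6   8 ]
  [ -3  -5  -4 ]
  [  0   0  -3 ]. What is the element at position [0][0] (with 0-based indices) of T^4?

-14

Characteristic polynomial: μ^3 + 4μ^2 + μ - 6 = (μ - 1)(μ + 2)(μ + 3), so the eigenvalues are -3, -2, 1.
μ=-2: eigenvector (1, -1, 0).
μ=1: eigenvector (2, -1, 0).
μ=-3: eigenvector (-2, 1, 1).
P = [[1, 2, -2], [-1, -1, 1], [0, 0, 1]], D = diag(-2, 1, -3), P⁻¹ = [[-1, -2, 0], [1, 1, 1], [0, 0, 1]].
T⁴ = P·diag(16, 1, 81)·P⁻¹ = [[-14, -30, -160], [15, 31, 80], [0, 0, 81]].
The requested entry is -14.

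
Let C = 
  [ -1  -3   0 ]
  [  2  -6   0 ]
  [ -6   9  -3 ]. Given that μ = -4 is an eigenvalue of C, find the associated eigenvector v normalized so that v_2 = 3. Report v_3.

-9

C + 4I = [[3, -3, 0], [2, -2, 0], [-6, 9, 1]].
Solving (C + 4I)v = 0 gives the eigenspace spanned by (3, 3, -9).
With v_2 = 3, v = (3, 3, -9), so v_3 = -9.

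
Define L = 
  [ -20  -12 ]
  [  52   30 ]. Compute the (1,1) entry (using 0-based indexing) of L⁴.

13776

Characteristic polynomial: λ^2 - 10λ + 24 = (λ - 6)(λ - 4), so the eigenvalues are 4, 6.
λ=4: eigenvector (1, -2).
λ=6: eigenvector (-6, 13).
P = [[1, -6], [-2, 13]], D = diag(4, 6), P⁻¹ = [[13, 6], [2, 1]].
L⁴ = P·diag(256, 1296)·P⁻¹ = [[-12224, -6240], [27040, 13776]].
The requested entry is 13776.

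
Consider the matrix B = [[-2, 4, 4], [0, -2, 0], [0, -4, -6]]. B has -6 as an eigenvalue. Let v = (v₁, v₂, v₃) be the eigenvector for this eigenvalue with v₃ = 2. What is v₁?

-2

B + 6I = [[4, 4, 4], [0, 4, 0], [0, -4, 0]].
Solving (B + 6I)v = 0 gives the eigenspace spanned by (-2, 0, 2).
With v₃ = 2, v = (-2, 0, 2), so v₁ = -2.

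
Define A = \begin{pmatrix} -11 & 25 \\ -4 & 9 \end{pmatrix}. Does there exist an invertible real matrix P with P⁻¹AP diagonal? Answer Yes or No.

No

Characteristic polynomial: p(μ) = μ^2 + 2μ + 1 = (μ + 1)^2.
μ = -1 has algebraic multiplicity 2; rank(A + 1I) = 1, so geometric multiplicity = 1.
Geometric multiplicity < algebraic multiplicity, so A is not diagonalizable.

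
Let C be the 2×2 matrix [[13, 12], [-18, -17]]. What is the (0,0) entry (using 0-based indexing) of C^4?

Characteristic polynomial: r^2 + 4r - 5 = (r - 1)(r + 5), so the eigenvalues are -5, 1.
r=-5: eigenvector (-2, 3).
r=1: eigenvector (-1, 1).
P = [[-2, -1], [3, 1]], D = diag(-5, 1), P⁻¹ = [[1, 1], [-3, -2]].
C⁴ = P·diag(625, 1)·P⁻¹ = [[-1247, -1248], [1872, 1873]].
The requested entry is -1247.

-1247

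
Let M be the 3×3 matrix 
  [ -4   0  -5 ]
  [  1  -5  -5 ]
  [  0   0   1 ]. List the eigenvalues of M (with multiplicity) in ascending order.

-5, -4, 1

Characteristic polynomial: p(r) = r^3 + 8r^2 + 11r - 20 = (r - 1)(r + 4)(r + 5).
Roots (with multiplicity): -5, -4, 1.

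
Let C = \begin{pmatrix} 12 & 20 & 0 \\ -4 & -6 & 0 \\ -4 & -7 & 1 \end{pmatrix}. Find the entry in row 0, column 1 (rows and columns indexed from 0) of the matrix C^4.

Characteristic polynomial: s^3 - 7s^2 + 14s - 8 = (s - 4)(s - 2)(s - 1), so the eigenvalues are 1, 2, 4.
s=4: eigenvector (5, -2, -2).
s=2: eigenvector (-2, 1, 1).
s=1: eigenvector (0, 0, 1).
P = [[5, -2, 0], [-2, 1, 0], [-2, 1, 1]], D = diag(4, 2, 1), P⁻¹ = [[1, 2, 0], [2, 5, 0], [0, -1, 1]].
C⁴ = P·diag(256, 16, 1)·P⁻¹ = [[1216, 2400, 0], [-480, -944, 0], [-480, -945, 1]].
The requested entry is 2400.

2400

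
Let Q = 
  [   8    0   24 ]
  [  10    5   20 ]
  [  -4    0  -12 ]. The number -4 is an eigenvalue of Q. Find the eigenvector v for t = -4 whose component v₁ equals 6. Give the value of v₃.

-3

Q + 4I = [[12, 0, 24], [10, 9, 20], [-4, 0, -8]].
Solving (Q + 4I)v = 0 gives the eigenspace spanned by (6, 0, -3).
With v₁ = 6, v = (6, 0, -3), so v₃ = -3.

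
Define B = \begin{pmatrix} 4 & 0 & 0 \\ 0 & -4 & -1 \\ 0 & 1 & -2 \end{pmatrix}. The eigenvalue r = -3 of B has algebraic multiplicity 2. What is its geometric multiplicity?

1

B + 3I = [[7, 0, 0], [0, -1, -1], [0, 1, 1]].
This matrix has rank 2, so its null space has dimension 3 − 2 = 1.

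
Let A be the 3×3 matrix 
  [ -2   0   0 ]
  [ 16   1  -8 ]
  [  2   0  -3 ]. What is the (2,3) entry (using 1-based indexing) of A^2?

Characteristic polynomial: λ^3 + 4λ^2 + λ - 6 = (λ - 1)(λ + 2)(λ + 3), so the eigenvalues are -3, -2, 1.
λ=-2: eigenvector (1, 0, 2).
λ=1: eigenvector (0, 1, 0).
λ=-3: eigenvector (0, 2, 1).
P = [[1, 0, 0], [0, 1, 2], [2, 0, 1]], D = diag(-2, 1, -3), P⁻¹ = [[1, 0, 0], [4, 1, -2], [-2, 0, 1]].
A² = P·diag(4, 1, 9)·P⁻¹ = [[4, 0, 0], [-32, 1, 16], [-10, 0, 9]].
The requested entry is 16.

16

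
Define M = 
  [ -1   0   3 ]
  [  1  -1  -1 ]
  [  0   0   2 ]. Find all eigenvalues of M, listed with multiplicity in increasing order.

-1, -1, 2

Characteristic polynomial: p(s) = s^3 - 3s - 2 = (s - 2)(s + 1)^2.
Roots (with multiplicity): -1, -1, 2.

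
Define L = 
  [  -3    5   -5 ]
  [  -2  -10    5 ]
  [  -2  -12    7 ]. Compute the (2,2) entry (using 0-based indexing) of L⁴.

-49

Characteristic polynomial: λ^3 + 6λ^2 - λ - 30 = (λ - 2)(λ + 3)(λ + 5), so the eigenvalues are -5, -3, 2.
λ=2: eigenvector (-1, 1, 2).
λ=-5: eigenvector (0, 1, 1).
λ=-3: eigenvector (1, -1, -1).
P = [[-1, 0, 1], [1, 1, -1], [2, 1, -1]], D = diag(2, -5, -3), P⁻¹ = [[0, -1, 1], [1, 1, 0], [1, -1, 1]].
L⁴ = P·diag(16, 625, 81)·P⁻¹ = [[81, -65, 65], [544, 690, -65], [544, 674, -49]].
The requested entry is -49.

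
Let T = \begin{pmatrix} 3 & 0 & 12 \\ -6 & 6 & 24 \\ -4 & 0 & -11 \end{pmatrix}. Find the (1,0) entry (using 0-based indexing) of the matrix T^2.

Characteristic polynomial: r^3 + 2r^2 - 33r - 90 = (r - 6)(r + 3)(r + 5), so the eigenvalues are -5, -3, 6.
r=-5: eigenvector (-3, -6, 2).
r=-3: eigenvector (-2, -4, 1).
r=6: eigenvector (0, 1, 0).
P = [[-3, -2, 0], [-6, -4, 1], [2, 1, 0]], D = diag(-5, -3, 6), P⁻¹ = [[1, 0, 2], [-2, 0, -3], [-2, 1, 0]].
T² = P·diag(25, 9, 36)·P⁻¹ = [[-39, 0, -96], [-150, 36, -192], [32, 0, 73]].
The requested entry is -150.

-150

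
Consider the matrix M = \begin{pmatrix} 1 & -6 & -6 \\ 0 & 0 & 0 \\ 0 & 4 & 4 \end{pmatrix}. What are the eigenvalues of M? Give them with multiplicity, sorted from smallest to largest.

0, 1, 4

Characteristic polynomial: p(s) = s^3 - 5s^2 + 4s = s(s - 4)(s - 1).
Roots (with multiplicity): 0, 1, 4.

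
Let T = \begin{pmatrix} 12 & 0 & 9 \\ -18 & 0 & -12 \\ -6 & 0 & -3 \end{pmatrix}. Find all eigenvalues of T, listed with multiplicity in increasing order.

0, 3, 6

Characteristic polynomial: p(s) = s^3 - 9s^2 + 18s = s(s - 6)(s - 3).
Roots (with multiplicity): 0, 3, 6.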